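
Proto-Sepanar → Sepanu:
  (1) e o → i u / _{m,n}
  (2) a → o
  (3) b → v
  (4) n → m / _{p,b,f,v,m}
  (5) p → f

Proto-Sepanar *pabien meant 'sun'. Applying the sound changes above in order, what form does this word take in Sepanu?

Sepanu: *pabien > pabiin > pobiin > poviin > foviin  (by pre-nasal raising, vowel merger, unconditioned shift, unconditioned shift)

foviin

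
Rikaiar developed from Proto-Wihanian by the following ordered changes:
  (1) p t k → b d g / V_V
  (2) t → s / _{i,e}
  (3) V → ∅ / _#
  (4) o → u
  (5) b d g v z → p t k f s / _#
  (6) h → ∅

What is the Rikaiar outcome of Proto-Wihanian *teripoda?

Rikaiar: *teripoda > teriboda > seriboda > seribod > seribud > seribut  (by intervocalic voicing, palatalisation, apocope, vowel merger, final devoicing)

seribut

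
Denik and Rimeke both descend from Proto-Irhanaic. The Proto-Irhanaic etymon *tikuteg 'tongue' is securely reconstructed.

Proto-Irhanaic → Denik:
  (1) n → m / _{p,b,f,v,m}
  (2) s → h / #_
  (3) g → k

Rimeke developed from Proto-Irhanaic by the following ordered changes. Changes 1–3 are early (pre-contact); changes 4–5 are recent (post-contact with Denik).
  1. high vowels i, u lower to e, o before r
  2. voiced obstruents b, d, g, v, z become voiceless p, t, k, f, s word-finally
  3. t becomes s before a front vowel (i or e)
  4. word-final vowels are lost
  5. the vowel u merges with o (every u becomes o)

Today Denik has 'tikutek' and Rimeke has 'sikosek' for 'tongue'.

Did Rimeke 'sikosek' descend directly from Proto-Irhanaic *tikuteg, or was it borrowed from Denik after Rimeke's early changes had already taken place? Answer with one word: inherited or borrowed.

inherited

If inherited, *tikuteg would pass through all of Rimeke's changes:
Rimeke: *tikuteg > tikutek > sikusek > sikosek  (by final devoicing, palatalisation, vowel merger)
If borrowed from Denik 'tikutek' after the early changes, it would undergo only the recent ones:
  rule 4 (apocope): no change (tikutek)
  rule 5 (vowel merger): tikutek → tikotek
  ⇒ as a loan: tikotek
Rimeke 'sikosek' matches the inherited outcome exactly, so it is an inherited cognate, not a loan.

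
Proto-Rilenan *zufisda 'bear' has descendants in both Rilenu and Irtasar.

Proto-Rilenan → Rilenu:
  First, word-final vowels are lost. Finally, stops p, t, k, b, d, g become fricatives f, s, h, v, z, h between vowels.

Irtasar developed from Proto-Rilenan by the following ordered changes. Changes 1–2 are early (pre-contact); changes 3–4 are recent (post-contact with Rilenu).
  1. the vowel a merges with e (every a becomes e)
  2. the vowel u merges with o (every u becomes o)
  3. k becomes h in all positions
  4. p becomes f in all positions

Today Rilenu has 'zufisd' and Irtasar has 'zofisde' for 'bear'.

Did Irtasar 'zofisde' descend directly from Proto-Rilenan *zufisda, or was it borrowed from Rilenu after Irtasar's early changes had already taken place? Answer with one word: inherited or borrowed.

If inherited, *zufisda would pass through all of Irtasar's changes:
Irtasar: *zufisda > zufisde > zofisde  (by vowel merger, vowel merger)
If borrowed from Rilenu 'zufisd' after the early changes, it would undergo only the recent ones:
  rule 3 (unconditioned shift): no change (zufisd)
  rule 4 (unconditioned shift): no change (zufisd)
  ⇒ as a loan: zufisd
Irtasar 'zofisde' matches the inherited outcome exactly, so it is an inherited cognate, not a loan.

inherited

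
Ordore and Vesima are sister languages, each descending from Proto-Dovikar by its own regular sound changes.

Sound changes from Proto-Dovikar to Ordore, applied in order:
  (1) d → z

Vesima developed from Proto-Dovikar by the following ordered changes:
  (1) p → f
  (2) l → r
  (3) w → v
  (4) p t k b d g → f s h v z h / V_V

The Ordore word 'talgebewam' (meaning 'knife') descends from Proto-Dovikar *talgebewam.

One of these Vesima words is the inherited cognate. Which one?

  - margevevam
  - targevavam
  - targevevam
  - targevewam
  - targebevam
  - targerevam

Vesima: *talgebewam > targebewam > targebevam > targevevam  (by unconditioned shift, unconditioned shift, intervocalic lenition)
Among the options, 'targevevam' alone shows every Vesima change applied in order.

targevevam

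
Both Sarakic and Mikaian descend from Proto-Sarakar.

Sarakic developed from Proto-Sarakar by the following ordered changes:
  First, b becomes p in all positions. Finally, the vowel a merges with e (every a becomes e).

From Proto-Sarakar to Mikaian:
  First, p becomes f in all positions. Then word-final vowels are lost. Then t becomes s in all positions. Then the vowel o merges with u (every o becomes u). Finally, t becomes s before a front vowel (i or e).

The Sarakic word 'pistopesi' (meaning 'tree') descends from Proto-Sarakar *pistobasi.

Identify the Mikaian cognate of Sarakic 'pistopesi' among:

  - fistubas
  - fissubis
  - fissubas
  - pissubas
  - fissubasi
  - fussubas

Mikaian: *pistobasi
  pistobasi → fistobasi   [unconditioned shift]
  fistobasi → fistobas   [apocope]
  fistobas → fissobas   [unconditioned shift]
  fissobas → fissubas   [vowel merger]
  fissubas (rule 5 does not apply)
  giving Mikaian fissubas.
Only 'fissubas' matches the regular Mikaian development of *pistobasi.

fissubas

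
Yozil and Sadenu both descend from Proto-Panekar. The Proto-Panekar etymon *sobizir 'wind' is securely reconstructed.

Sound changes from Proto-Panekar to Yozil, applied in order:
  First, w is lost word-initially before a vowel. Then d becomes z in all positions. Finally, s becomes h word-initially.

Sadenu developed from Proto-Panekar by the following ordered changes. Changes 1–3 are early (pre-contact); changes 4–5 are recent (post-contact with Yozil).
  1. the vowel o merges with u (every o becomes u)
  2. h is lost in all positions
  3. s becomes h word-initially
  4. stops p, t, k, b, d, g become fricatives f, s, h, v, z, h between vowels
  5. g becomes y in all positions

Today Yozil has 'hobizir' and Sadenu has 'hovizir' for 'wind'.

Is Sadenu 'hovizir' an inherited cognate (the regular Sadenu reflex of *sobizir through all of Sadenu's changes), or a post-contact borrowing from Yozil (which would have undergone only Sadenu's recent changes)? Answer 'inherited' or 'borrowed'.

borrowed

If inherited, *sobizir would pass through all of Sadenu's changes:
Sadenu: *sobizir
  sobizir → subizir   [vowel merger]
  subizir (rule 2 does not apply)
  subizir → hubizir   [debuccalisation]
  hubizir → huvizir   [intervocalic lenition]
  huvizir (rule 5 does not apply)
  giving Sadenu huvizir.
If borrowed from Yozil 'hobizir' after the early changes, it would undergo only the recent ones:
  rule 4 (intervocalic lenition): hobizir → hovizir
  rule 5 (unconditioned shift): no change (hovizir)
  ⇒ as a loan: hovizir
Sadenu 'hovizir' matches the loan outcome 'hovizir', not the inherited 'huvizir' — it skipped the early Sadenu changes, so it was borrowed from Yozil.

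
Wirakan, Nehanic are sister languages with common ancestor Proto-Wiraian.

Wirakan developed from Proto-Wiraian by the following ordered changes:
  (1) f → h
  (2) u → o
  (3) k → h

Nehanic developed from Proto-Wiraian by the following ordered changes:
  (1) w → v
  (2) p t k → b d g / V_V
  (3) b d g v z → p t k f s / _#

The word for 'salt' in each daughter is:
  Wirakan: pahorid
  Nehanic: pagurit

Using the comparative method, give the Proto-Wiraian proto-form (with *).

Position 4: Wirakan has o, Nehanic has u. Nehanic preserves u here (none of its changes turn any other segment into u), so the proto-segment is *u.
Position 7: Wirakan has d, Nehanic has t. Wirakan preserves d here (none of its changes turn any other segment into d), so the proto-segment is *d.
Position 3: Wirakan has h, Nehanic has g. Taking the neighbouring segments as reconstructed: Wirakan h could go back to *k or *f or *h; Nehanic g could go back to *k or *g — the one source consistent with every daughter is *k.
Continuing position by position gives *pakurid; check it forward:
Wirakan: *pakurid > pakorid > pahorid  (by vowel merger, unconditioned shift)
Nehanic: start from *pakurid.
  rule 1: no change — pakurid
  rule 2 (intervocalic voicing): pakurid → pagurid
  rule 3 (final devoicing): pagurid → pagurit
  ⇒ Nehanic pagurit
Only *pakurid yields all of Wirakan pahorid, Nehanic pagurit.

*pakurid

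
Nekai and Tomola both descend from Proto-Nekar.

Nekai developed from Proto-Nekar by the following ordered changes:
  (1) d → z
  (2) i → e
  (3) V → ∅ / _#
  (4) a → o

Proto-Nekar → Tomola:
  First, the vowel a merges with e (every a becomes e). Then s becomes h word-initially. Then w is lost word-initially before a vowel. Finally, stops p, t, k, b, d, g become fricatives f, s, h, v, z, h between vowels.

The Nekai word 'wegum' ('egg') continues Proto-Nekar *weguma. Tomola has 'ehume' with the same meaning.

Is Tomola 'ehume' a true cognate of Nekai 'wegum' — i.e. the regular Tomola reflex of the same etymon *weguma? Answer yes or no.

Derive the expected Tomola reflex of *weguma:
Tomola: start from *weguma.
  rule 1 (vowel merger): weguma → wegume
  rule 2: no change — wegume
  rule 3 (glide loss): wegume → egume
  rule 4 (intervocalic lenition): egume → ehume
  ⇒ Tomola ehume
Tomola 'ehume' matches the regular reflex exactly, so the pair is cognate.

yes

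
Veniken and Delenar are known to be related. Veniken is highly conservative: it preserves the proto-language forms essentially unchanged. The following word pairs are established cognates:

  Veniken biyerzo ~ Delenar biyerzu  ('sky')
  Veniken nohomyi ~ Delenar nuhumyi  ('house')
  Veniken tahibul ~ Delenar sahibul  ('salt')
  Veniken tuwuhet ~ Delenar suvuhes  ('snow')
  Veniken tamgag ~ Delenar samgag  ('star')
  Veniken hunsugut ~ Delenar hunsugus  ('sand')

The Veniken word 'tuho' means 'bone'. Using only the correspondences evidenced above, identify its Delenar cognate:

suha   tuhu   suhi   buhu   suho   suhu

tuwuhet ~ suvuhes — Veniken t corresponds to Delenar s word-initially before a back vowel.
biyerzo ~ biyerzu — Veniken o corresponds to Delenar u word-finally.
Applying these to Veniken 'tuho':
  tuho → suho   (t→s word-initially before a back vowel)
  suho → suhu   (o→u word-finally)
So the Delenar cognate is 'suhu'.

suhu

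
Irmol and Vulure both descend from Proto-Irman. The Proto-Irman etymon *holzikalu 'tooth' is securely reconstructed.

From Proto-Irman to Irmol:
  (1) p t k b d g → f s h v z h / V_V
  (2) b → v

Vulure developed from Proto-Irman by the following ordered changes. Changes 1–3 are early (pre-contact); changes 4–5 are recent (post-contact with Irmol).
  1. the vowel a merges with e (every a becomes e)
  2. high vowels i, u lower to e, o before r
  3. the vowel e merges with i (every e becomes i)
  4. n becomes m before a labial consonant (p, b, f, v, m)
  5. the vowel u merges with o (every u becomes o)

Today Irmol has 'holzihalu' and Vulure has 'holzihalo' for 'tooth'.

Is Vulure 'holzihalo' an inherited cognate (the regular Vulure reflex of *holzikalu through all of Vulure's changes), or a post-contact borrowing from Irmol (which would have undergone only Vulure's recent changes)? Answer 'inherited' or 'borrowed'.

borrowed

If inherited, *holzikalu would pass through all of Vulure's changes:
Vulure: *holzikalu > holzikelu > holzikilu > holzikilo  (by vowel merger, vowel merger, vowel merger)
If borrowed from Irmol 'holzihalu' after the early changes, it would undergo only the recent ones:
  rule 4 (nasal place assimilation): no change (holzihalu)
  rule 5 (vowel merger): holzihalu → holzihalo
  ⇒ as a loan: holzihalo
Vulure 'holzihalo' matches the loan outcome 'holzihalo', not the inherited 'holzikilo' — it skipped the early Vulure changes, so it was borrowed from Irmol.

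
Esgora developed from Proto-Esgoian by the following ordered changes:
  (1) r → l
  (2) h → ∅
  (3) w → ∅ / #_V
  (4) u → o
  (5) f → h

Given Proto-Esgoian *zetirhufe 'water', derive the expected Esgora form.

Esgora: start from *zetirhufe.
  rule 1 (unconditioned shift): zetirhufe → zetilhufe
  rule 2 (h-loss): zetilhufe → zetilufe
  rule 3: no change — zetilufe
  rule 4 (vowel merger): zetilufe → zetilofe
  rule 5 (unconditioned shift): zetilofe → zetilohe
  ⇒ Esgora zetilohe

zetilohe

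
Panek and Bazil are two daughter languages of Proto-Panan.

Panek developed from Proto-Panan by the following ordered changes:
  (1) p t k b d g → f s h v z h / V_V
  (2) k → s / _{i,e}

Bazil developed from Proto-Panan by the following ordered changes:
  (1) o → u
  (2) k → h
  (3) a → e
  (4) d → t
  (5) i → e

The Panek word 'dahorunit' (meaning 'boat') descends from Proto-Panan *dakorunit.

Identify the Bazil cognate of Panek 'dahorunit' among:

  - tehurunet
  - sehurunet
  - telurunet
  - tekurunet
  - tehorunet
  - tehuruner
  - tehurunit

Bazil: *dakorunit > dakurunit > dahurunit > dehurunit > tehurunit > tehurunet  (by vowel merger, unconditioned shift, vowel merger, unconditioned shift, vowel merger)
The other candidates each miss or misapply at least one Bazil change.

tehurunet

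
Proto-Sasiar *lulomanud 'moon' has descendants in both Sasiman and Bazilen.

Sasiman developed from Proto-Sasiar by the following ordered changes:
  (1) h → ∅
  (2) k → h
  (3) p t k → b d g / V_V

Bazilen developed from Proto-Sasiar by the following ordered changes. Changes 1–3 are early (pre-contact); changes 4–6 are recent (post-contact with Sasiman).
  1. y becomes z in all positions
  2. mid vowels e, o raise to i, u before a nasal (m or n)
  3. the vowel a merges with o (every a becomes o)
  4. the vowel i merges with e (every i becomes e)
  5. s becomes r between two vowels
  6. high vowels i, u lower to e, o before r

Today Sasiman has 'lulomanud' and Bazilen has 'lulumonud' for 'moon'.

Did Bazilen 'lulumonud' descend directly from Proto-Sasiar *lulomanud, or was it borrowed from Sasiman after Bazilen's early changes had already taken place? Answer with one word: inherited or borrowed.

inherited

If inherited, *lulomanud would pass through all of Bazilen's changes:
Bazilen: start from *lulomanud.
  rule 1: no change — lulomanud
  rule 2 (pre-nasal raising): lulomanud → lulumanud
  rule 3 (vowel merger): lulumanud → lulumonud
  rule 4: no change — lulumonud
  rule 5: no change — lulumonud
  rule 6: no change — lulumonud
  ⇒ Bazilen lulumonud
If borrowed from Sasiman 'lulomanud' after the early changes, it would undergo only the recent ones:
  rule 4 (vowel merger): no change (lulomanud)
  rule 5 (rhotacism): no change (lulomanud)
  rule 6 (pre-rhotic lowering): no change (lulomanud)
  ⇒ as a loan: lulomanud
Bazilen 'lulumonud' matches the inherited outcome exactly, so it is an inherited cognate, not a loan.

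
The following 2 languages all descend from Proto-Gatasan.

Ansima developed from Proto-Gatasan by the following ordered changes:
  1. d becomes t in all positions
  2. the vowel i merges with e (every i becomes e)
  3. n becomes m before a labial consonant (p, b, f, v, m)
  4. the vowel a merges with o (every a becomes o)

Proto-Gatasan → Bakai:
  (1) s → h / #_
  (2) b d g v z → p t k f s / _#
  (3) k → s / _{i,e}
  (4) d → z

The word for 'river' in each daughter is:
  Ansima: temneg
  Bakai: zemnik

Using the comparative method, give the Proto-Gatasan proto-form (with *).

Position 6: Ansima has g, Bakai has k. Ansima preserves g here (none of its changes turn any other segment into g), so the proto-segment is *g.
Position 5: Ansima has e, Bakai has i. Bakai preserves i here (none of its changes turn any other segment into i), so the proto-segment is *i.
Verify the candidate proto-form against each daughter:
Ansima: *demnig > temnig > temneg  (by unconditioned shift, vowel merger)
Bakai: *demnig
  demnig (rule 1 does not apply)
  demnig → demnik   [final devoicing]
  demnik (rule 3 does not apply)
  demnik → zemnik   [unconditioned shift]
  giving Bakai zemnik.
*demnig is the unique common source.

*demnig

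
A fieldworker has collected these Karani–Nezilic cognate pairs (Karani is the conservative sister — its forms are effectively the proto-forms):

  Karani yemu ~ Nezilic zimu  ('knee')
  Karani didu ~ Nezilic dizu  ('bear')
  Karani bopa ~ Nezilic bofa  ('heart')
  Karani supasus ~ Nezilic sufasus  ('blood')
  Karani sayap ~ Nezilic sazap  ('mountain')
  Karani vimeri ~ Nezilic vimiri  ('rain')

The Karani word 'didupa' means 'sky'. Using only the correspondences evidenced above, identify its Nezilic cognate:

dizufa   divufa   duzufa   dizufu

didu ~ dizu — Karani d corresponds to Nezilic z between vowels (before a back vowel).
bopa ~ bofa, supasus ~ sufasus — Karani p corresponds to Nezilic f between vowels (before a back vowel).
Applying these to Karani 'didupa':
  didupa → dizupa   (d→z between vowels (before a back vowel))
  dizupa → dizufa   (p→f between vowels (before a back vowel))
So the Nezilic cognate is 'dizufa'.

dizufa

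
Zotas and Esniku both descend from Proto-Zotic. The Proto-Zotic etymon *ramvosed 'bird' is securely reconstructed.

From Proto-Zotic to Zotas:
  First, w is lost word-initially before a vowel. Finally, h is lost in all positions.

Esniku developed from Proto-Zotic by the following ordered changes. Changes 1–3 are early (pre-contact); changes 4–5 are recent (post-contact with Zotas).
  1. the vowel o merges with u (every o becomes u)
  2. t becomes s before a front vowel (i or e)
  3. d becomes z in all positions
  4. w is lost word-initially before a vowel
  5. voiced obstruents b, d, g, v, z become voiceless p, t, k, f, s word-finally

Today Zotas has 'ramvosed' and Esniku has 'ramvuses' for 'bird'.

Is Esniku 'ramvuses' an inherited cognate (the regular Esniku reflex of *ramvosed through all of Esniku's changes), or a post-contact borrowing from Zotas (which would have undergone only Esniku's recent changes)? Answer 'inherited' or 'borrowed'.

If inherited, *ramvosed would pass through all of Esniku's changes:
Esniku: *ramvosed > ramvused > ramvusez > ramvuses  (by vowel merger, unconditioned shift, final devoicing)
If borrowed from Zotas 'ramvosed' after the early changes, it would undergo only the recent ones:
  rule 4 (glide loss): no change (ramvosed)
  rule 5 (final devoicing): ramvosed → ramvoset
  ⇒ as a loan: ramvoset
Esniku 'ramvuses' matches the inherited outcome exactly, so it is an inherited cognate, not a loan.

inherited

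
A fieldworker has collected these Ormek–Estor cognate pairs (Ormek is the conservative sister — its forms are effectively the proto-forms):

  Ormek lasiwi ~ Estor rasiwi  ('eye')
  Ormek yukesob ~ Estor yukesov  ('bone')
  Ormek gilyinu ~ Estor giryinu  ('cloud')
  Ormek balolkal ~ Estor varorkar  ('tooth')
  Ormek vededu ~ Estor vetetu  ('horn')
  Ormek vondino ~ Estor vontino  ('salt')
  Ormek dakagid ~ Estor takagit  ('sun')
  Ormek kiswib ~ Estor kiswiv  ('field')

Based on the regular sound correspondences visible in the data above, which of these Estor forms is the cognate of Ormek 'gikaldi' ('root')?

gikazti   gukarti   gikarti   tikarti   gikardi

gilyinu ~ giryinu, balolkal ~ varorkar — Ormek l corresponds to Estor r after a vowel, before a consonant other than r, m, n, p, b, f, v.
vondino ~ vontino — Ormek d corresponds to Estor t after a consonant, before a front vowel.
Applying these to Ormek 'gikaldi':
  gikaldi → gikardi   (l→r after a vowel, before a consonant other than r, m, n, p, b, f, v)
  gikardi → gikarti   (d→t after a consonant, before a front vowel)
So the Estor cognate is 'gikarti'.

gikarti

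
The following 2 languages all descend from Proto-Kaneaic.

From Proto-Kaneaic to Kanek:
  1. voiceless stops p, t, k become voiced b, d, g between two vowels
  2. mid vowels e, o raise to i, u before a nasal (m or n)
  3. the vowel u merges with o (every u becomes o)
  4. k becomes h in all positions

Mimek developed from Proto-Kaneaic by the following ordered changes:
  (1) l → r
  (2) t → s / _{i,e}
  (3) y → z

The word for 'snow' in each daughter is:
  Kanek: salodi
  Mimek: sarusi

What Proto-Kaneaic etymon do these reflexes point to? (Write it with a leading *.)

Position 3: Kanek has l, Mimek has r. Kanek preserves l here (none of its changes turn any other segment into l), so the proto-segment is *l.
Position 5: Kanek has d, Mimek has s. Taking the neighbouring segments as reconstructed: Kanek d could go back to *t or *d; Mimek s could go back to *t or *s — the one source consistent with every daughter is *t.
Verify the candidate proto-form against each daughter:
Kanek: *saluti
  saluti → saludi   [intervocalic voicing]
  saludi (rule 2 does not apply)
  saludi → salodi   [vowel merger]
  salodi (rule 4 does not apply)
  giving Kanek salodi.
Mimek: *saluti > saruti > sarusi  (by unconditioned shift, palatalisation)
No other proto-form is consistent with every reflex, so the reconstruction is *saluti.

*saluti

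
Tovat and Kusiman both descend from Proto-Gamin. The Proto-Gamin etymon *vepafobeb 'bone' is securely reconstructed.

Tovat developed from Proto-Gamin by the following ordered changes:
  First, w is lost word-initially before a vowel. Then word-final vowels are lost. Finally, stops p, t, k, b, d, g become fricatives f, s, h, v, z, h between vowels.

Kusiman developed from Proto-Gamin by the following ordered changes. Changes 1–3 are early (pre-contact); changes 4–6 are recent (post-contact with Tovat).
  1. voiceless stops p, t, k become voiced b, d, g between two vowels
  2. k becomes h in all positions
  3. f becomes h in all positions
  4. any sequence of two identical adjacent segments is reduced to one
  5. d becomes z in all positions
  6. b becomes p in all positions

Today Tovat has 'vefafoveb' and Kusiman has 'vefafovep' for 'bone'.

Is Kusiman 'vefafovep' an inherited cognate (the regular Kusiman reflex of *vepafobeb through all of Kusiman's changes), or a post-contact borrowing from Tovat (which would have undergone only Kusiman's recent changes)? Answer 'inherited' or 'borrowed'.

borrowed

If inherited, *vepafobeb would pass through all of Kusiman's changes:
Kusiman: start from *vepafobeb.
  rule 1 (intervocalic voicing): vepafobeb → vebafobeb
  rule 2: no change — vebafobeb
  rule 3 (unconditioned shift): vebafobeb → vebahobeb
  rule 4: no change — vebahobeb
  rule 5: no change — vebahobeb
  rule 6 (unconditioned shift): vebahobeb → vepahopep
  ⇒ Kusiman vepahopep
If borrowed from Tovat 'vefafoveb' after the early changes, it would undergo only the recent ones:
  rule 4 (degemination): no change (vefafoveb)
  rule 5 (unconditioned shift): no change (vefafoveb)
  rule 6 (unconditioned shift): vefafoveb → vefafovep
  ⇒ as a loan: vefafovep
Kusiman 'vefafovep' matches the loan outcome 'vefafovep', not the inherited 'vepahopep' — it skipped the early Kusiman changes, so it was borrowed from Tovat.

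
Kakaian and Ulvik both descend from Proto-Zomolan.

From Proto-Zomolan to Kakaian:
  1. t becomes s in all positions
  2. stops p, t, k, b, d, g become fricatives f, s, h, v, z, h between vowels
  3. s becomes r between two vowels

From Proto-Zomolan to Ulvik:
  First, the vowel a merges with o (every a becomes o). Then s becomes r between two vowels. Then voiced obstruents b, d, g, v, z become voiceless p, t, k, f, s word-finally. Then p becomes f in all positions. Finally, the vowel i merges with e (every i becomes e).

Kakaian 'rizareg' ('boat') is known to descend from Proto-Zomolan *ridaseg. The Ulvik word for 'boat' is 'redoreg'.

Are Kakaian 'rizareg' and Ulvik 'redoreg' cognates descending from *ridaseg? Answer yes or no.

Derive the expected Ulvik reflex of *ridaseg:
Ulvik: start from *ridaseg.
  rule 1 (vowel merger): ridaseg → ridoseg
  rule 2 (rhotacism): ridoseg → ridoreg
  rule 3 (final devoicing): ridoreg → ridorek
  rule 4: no change — ridorek
  rule 5 (vowel merger): ridorek → redorek
  ⇒ Ulvik redorek
The regular Ulvik reflex would be 'redorek', but the attested form is 'redoreg'. The correspondence is irregular, so they are not cognates (the Ulvik form has a different source).

no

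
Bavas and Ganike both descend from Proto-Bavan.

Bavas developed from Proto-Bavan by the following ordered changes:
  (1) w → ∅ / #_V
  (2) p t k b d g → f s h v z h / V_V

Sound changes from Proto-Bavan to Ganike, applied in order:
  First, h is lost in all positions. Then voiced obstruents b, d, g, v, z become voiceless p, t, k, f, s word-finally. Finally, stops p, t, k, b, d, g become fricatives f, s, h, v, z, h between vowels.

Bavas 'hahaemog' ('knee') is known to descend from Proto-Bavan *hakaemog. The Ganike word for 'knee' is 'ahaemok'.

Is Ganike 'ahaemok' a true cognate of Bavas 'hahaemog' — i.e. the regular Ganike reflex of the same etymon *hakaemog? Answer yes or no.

yes

Derive the expected Ganike reflex of *hakaemog:
Ganike: *hakaemog > akaemog > akaemok > ahaemok  (by h-loss, final devoicing, intervocalic lenition)
Ganike 'ahaemok' matches the regular reflex exactly, so the pair is cognate.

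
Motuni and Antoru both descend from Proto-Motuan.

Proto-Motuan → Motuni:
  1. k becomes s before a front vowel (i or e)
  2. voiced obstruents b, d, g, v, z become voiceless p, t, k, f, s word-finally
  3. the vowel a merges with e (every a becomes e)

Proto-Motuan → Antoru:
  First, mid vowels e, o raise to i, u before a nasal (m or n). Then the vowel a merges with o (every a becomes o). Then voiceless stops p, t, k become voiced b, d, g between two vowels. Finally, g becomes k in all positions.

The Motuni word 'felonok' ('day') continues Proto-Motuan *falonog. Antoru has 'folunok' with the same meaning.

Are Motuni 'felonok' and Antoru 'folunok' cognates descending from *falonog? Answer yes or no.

Derive the expected Antoru reflex of *falonog:
Antoru: *falonog > falunog > folunog > folunok  (by pre-nasal raising, vowel merger, unconditioned shift)
Antoru 'folunok' matches the regular reflex exactly, so the pair is cognate.

yes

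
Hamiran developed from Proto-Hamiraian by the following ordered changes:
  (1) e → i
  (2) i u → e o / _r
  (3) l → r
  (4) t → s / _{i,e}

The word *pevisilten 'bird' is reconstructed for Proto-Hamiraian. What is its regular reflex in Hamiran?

Hamiran: start from *pevisilten.
  rule 1 (vowel merger): pevisilten → pivisiltin
  rule 2: no change — pivisiltin
  rule 3 (unconditioned shift): pivisiltin → pivisirtin
  rule 4 (palatalisation): pivisirtin → pivisirsin
  ⇒ Hamiran pivisirsin

pivisirsin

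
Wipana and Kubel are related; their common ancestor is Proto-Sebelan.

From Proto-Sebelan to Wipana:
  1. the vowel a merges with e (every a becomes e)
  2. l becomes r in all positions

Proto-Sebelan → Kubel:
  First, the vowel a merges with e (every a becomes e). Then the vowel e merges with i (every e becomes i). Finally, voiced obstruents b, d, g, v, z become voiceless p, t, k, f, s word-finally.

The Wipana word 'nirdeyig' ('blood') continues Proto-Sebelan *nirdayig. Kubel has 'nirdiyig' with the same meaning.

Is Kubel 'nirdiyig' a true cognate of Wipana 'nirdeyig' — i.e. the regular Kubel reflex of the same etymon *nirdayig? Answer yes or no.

Derive the expected Kubel reflex of *nirdayig:
Kubel: start from *nirdayig.
  rule 1 (vowel merger): nirdayig → nirdeyig
  rule 2 (vowel merger): nirdeyig → nirdiyig
  rule 3 (final devoicing): nirdiyig → nirdiyik
  ⇒ Kubel nirdiyik
The regular Kubel reflex would be 'nirdiyik', but the attested form is 'nirdiyig'. The correspondence is irregular, so they are not cognates (the Kubel form has a different source).

no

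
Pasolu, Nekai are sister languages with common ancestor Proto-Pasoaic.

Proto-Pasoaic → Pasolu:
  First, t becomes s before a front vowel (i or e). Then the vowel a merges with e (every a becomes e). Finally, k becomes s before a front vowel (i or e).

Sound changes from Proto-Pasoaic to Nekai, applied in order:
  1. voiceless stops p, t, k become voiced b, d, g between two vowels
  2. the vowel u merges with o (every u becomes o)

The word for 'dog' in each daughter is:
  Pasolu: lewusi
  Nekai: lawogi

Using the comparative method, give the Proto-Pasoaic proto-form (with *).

*lawuki

Position 4: Pasolu has u, Nekai has o. Pasolu preserves u here (none of its changes turn any other segment into u), so the proto-segment is *u.
Position 5: Pasolu has s, Nekai has g. Taking the neighbouring segments as reconstructed: Pasolu s could go back to *t or *k or *s; Nekai g could go back to *k or *g — the one source consistent with every daughter is *k.
Continuing position by position gives *lawuki; check it forward:
Pasolu: start from *lawuki.
  rule 1: no change — lawuki
  rule 2 (vowel merger): lawuki → lewuki
  rule 3 (palatalisation): lewuki → lewusi
  ⇒ Pasolu lewusi
Nekai: *lawuki > lawugi > lawogi  (by intervocalic voicing, vowel merger)
*lawuki is the unique common source.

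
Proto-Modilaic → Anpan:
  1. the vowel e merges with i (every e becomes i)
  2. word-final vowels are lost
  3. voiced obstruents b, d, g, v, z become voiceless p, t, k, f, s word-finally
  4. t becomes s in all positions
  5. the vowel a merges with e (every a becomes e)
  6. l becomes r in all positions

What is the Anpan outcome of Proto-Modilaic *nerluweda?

nirruwis

Anpan: *nerluweda
  nerluweda → nirluwida   [vowel merger]
  nirluwida → nirluwid   [apocope]
  nirluwid → nirluwit   [final devoicing]
  nirluwit → nirluwis   [unconditioned shift]
  nirluwis (rule 5 does not apply)
  nirluwis → nirruwis   [unconditioned shift]
  giving Anpan nirruwis.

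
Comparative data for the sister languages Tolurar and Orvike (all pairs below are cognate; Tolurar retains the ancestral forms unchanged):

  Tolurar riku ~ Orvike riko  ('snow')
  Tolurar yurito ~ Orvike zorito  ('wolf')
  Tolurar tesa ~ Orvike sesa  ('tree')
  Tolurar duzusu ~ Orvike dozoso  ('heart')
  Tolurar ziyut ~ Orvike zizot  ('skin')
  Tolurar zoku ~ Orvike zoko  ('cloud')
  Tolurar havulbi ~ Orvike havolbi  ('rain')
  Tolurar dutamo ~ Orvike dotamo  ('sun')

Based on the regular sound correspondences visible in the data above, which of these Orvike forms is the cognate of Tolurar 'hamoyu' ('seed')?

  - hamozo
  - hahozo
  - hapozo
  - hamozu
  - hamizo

hamozo

ziyut ~ zizot — Tolurar y corresponds to Orvike z between vowels (before a back vowel).
riku ~ riko, duzusu ~ dozoso — Tolurar u corresponds to Orvike o word-finally.
Applying these to Tolurar 'hamoyu':
  hamoyu → hamozu   (y→z between vowels (before a back vowel))
  hamozu → hamozo   (u→o word-finally)
So the Orvike cognate is 'hamozo'.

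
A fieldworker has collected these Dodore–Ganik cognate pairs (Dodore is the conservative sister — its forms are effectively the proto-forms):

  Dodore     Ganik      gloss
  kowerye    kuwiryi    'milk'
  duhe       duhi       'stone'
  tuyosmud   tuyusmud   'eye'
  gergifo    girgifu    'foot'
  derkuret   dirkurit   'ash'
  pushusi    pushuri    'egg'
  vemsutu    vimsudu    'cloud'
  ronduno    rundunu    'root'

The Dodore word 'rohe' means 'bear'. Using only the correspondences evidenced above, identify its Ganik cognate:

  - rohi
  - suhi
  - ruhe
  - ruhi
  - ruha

ruhi

kowerye ~ kuwiryi, tuyosmud ~ tuyusmud — Dodore o corresponds to Ganik u after a consonant, before a consonant other than r, m, n, p, b, f, v.
kowerye ~ kuwiryi, duhe ~ duhi — Dodore e corresponds to Ganik i word-finally.
Applying these to Dodore 'rohe':
  rohe → ruhe   (o→u after a consonant, before a consonant other than r, m, n, p, b, f, v)
  ruhe → ruhi   (e→i word-finally)
So the Ganik cognate is 'ruhi'.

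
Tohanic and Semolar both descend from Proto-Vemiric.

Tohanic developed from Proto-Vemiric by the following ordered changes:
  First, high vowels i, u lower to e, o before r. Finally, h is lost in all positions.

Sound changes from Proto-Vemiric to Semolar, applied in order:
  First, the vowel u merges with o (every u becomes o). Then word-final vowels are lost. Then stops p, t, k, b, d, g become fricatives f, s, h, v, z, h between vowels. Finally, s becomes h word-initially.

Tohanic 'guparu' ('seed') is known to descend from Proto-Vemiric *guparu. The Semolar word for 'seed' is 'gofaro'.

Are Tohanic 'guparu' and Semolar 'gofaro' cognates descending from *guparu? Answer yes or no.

Derive the expected Semolar reflex of *guparu:
Semolar: start from *guparu.
  rule 1 (vowel merger): guparu → goparo
  rule 2 (apocope): goparo → gopar
  rule 3 (intervocalic lenition): gopar → gofar
  rule 4: no change — gofar
  ⇒ Semolar gofar
The regular Semolar reflex would be 'gofar', but the attested form is 'gofaro'. The correspondence is irregular, so they are not cognates (the Semolar form has a different source).

no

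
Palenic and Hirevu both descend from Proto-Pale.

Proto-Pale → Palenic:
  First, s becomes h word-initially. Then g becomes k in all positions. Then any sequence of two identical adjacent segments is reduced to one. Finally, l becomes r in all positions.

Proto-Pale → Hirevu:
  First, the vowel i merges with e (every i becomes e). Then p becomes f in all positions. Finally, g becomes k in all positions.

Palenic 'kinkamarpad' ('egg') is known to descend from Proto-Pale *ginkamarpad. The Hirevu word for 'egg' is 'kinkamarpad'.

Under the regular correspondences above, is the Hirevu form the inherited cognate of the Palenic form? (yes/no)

Derive the expected Hirevu reflex of *ginkamarpad:
Hirevu: *ginkamarpad
  ginkamarpad → genkamarpad   [vowel merger]
  genkamarpad → genkamarfad   [unconditioned shift]
  genkamarfad → kenkamarfad   [unconditioned shift]
  giving Hirevu kenkamarfad.
The regular Hirevu reflex would be 'kenkamarfad', but the attested form is 'kinkamarpad'. The correspondence is irregular, so they are not cognates (the Hirevu form has a different source).

no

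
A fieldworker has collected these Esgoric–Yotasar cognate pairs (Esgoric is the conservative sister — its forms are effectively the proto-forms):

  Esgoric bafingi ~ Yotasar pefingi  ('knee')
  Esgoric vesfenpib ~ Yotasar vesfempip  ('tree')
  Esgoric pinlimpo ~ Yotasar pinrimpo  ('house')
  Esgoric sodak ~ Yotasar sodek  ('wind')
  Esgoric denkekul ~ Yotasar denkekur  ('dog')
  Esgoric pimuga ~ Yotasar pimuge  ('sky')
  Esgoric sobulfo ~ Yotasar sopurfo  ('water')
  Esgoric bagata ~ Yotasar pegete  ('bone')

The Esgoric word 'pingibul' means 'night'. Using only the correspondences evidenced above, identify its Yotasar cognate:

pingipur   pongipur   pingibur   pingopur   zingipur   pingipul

sobulfo ~ sopurfo — Esgoric b corresponds to Yotasar p between vowels (before a back vowel).
denkekul ~ denkekur — Esgoric l corresponds to Yotasar r word-finally.
Applying these to Esgoric 'pingibul':
  pingibul → pingipul   (b→p between vowels (before a back vowel))
  pingipul → pingipur   (l→r word-finally)
So the Yotasar cognate is 'pingipur'.

pingipur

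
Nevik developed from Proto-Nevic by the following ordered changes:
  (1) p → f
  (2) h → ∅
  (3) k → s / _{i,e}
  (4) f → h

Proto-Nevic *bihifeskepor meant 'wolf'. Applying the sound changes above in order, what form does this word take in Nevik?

Nevik: *bihifeskepor
  bihifeskepor → bihifeskefor   [unconditioned shift]
  bihifeskefor → biifeskefor   [h-loss]
  biifeskefor → biifessefor   [palatalisation]
  biifessefor → biihessehor   [unconditioned shift]
  giving Nevik biihessehor.

biihessehor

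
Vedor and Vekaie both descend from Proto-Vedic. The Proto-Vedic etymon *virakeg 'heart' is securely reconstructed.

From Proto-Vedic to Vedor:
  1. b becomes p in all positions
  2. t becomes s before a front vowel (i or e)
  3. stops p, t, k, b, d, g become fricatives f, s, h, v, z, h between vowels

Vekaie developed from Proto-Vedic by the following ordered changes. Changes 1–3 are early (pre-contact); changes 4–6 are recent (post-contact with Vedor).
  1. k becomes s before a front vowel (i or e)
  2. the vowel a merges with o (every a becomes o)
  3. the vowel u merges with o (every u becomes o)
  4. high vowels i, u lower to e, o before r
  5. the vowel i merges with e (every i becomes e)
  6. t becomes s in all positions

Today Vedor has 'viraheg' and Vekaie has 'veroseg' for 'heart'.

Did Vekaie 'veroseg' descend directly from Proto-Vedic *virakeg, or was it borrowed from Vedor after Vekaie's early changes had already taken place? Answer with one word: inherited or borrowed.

If inherited, *virakeg would pass through all of Vekaie's changes:
Vekaie: start from *virakeg.
  rule 1 (palatalisation): virakeg → viraseg
  rule 2 (vowel merger): viraseg → viroseg
  rule 3: no change — viroseg
  rule 4 (pre-rhotic lowering): viroseg → veroseg
  rule 5: no change — veroseg
  rule 6: no change — veroseg
  ⇒ Vekaie veroseg
If borrowed from Vedor 'viraheg' after the early changes, it would undergo only the recent ones:
  rule 4 (pre-rhotic lowering): viraheg → veraheg
  rule 5 (vowel merger): no change (veraheg)
  rule 6 (unconditioned shift): no change (veraheg)
  ⇒ as a loan: veraheg
Vekaie 'veroseg' matches the inherited outcome exactly, so it is an inherited cognate, not a loan.

inherited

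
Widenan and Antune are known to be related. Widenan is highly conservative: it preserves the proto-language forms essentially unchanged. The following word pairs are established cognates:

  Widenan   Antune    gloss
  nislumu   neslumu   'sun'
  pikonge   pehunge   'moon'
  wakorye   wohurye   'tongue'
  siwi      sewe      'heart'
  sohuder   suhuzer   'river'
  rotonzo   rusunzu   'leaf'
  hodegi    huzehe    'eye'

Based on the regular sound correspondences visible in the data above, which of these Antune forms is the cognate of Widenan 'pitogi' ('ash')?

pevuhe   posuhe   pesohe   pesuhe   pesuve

nislumu ~ neslumu, pikonge ~ pehunge — Widenan i corresponds to Antune e after a consonant, before a consonant other than r, m, n, p, b, f, v.
rotonzo ~ rusunzu — Widenan t corresponds to Antune s between vowels (before a back vowel).
sohuder ~ suhuzer, rotonzo ~ rusunzu — Widenan o corresponds to Antune u after a consonant, before a consonant other than r, m, n, p, b, f, v.
hodegi ~ huzehe — Widenan g corresponds to Antune h between vowels (before a front vowel).
siwi ~ sewe, hodegi ~ huzehe — Widenan i corresponds to Antune e word-finally.
Applying these to Widenan 'pitogi':
  pitogi → petogi   (i→e after a consonant, before a consonant other than r, m, n, p, b, f, v)
  petogi → pesogi   (t→s between vowels (before a back vowel))
  pesogi → pesugi   (o→u after a consonant, before a consonant other than r, m, n, p, b, f, v)
  pesugi → pesuhi   (g→h between vowels (before a front vowel))
  pesuhi → pesuhe   (i→e word-finally)
So the Antune cognate is 'pesuhe'.

pesuhe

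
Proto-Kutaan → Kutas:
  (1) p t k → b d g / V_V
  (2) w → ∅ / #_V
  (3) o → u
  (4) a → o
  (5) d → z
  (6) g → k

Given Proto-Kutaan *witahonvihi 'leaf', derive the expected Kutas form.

Kutas: *witahonvihi > widahonvihi > idahonvihi > idahunvihi > idohunvihi > izohunvihi  (by intervocalic voicing, glide loss, vowel merger, vowel merger, unconditioned shift)

izohunvihi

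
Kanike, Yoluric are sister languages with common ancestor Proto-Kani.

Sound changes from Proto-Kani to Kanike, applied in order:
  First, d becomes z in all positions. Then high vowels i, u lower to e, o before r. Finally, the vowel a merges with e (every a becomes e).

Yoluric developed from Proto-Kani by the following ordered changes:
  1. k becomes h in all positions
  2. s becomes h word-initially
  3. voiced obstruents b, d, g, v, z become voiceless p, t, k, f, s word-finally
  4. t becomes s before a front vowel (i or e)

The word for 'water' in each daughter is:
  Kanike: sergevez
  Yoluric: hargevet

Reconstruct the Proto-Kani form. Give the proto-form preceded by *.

Position 8: Kanike has z, Yoluric has t. Taking the neighbouring segments as reconstructed: Kanike z could go back to *d or *z; Yoluric t could go back to *t or *d — the one source consistent with every daughter is *d.
Position 1: Kanike has s, Yoluric has h. Kanike preserves s here (none of its changes turn any other segment into s), so the proto-segment is *s.
This points to *sargeved. Verify forward in each daughter:
Kanike: *sargeved
  sargeved → sargevez   [unconditioned shift]
  sargevez (rule 2 does not apply)
  sargevez → sergevez   [vowel merger]
  giving Kanike sergevez.
Yoluric: *sargeved
  sargeved (rule 1 does not apply)
  sargeved → hargeved   [debuccalisation]
  hargeved → hargevet   [final devoicing]
  hargevet (rule 4 does not apply)
  giving Yoluric hargevet.
*sargeved is the unique common source.

*sargeved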